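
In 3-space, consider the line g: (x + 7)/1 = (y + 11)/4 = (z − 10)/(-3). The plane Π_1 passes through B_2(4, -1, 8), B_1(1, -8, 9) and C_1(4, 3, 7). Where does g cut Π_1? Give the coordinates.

(-6, -7, 7)

g has direction (1, 4, -3) through (-7, -11, 10).
B_2B_1 = (-3, -7, 1), B_2C_1 = (0, 4, -1); a normal to Π_1 is B_2B_1 × B_2C_1 = (3, -3, -12).
Using B_2: Π_1 has equation 3x - 3y - 12z = -81.
Substitute r = (-7, -11, 10) + t(1, 4, -3) into the plane: -108 + 27t = -81, so t = 1.
Intersection: (-7, -11, 10) + 1·(1, 4, -3) = (-6, -7, 7).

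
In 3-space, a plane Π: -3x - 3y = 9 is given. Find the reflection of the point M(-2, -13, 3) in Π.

λ = (n·M − d)/|n|² = (45 − 9)/18 = 2.
Reflection = M − 2λn = (-2, -13, 3) − 4·(-3, -3, 0) = (10, -1, 3).

(10, -1, 3)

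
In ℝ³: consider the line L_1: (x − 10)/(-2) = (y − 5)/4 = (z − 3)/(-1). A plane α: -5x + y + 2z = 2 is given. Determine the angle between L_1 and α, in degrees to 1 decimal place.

28.6

L_1 has direction (-2, 4, -1) through (10, 5, 3).
sin θ = |n·v| / (|n||v|) = |12| / (√30 · √21) = 0.47809.
θ ≈ 28.6°.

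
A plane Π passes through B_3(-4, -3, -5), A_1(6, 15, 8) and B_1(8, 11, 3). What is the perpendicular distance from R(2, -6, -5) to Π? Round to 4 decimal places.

B_3A_1 = (10, 18, 13), B_3B_1 = (12, 14, 8); a normal to Π is B_3A_1 × B_3B_1 = (-38, 76, -76).
Using B_3: Π has equation -38x + 76y - 76z = 304.
n·R − d = (-38)·(2) + (76)·(-6) + (-76)·(-5) − 304 = -456; |n| = √12996.
Distance = |-456| / √12996 = 456/√12996 ≈ 4.0000.

4.0000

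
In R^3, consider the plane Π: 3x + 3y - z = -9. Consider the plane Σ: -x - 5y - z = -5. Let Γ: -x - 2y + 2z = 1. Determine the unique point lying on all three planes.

Solving the 3×3 linear system 3x + 3y - z = -9, -x - 5y - z = -5, -x - 2y + 2z = 1 (e.g. by elimination or Cramer's rule, determinant = -24) gives (-5, 2, 0).

(-5, 2, 0)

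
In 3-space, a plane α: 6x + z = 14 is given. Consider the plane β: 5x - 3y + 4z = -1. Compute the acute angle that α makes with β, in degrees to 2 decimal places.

37.77

cos θ = |n₁·n₂| / (|n₁||n₂|) = |34| / (√37 · √50).
θ = arccos(0.79048) ≈ 37.77°.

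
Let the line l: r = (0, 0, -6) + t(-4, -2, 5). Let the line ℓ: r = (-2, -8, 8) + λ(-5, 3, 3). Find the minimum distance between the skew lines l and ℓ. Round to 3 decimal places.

4.898

Common perpendicular direction n = (-4, -2, 5) × (-5, 3, 3) = (-21, -13, -22).
With w = (-2, -8, 8) − (0, 0, -6) = (-2, -8, 14), w · n = -162.
Distance = |w · n| / |n| = |-162| / √1094 ≈ 4.898.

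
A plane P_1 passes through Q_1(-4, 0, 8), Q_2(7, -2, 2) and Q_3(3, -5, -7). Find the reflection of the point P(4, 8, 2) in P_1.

Q_1Q_2 = (11, -2, -6), Q_1Q_3 = (7, -5, -15); a normal to P_1 is Q_1Q_2 × Q_1Q_3 = (0, 123, -41).
Using Q_1: P_1 has equation 123y - 41z = -328.
λ = (n·P − d)/|n|² = (902 − (-328))/16810 = 3/41.
Reflection = P − 2λn = (4, 8, 2) − (6/41)·(0, 123, -41) = (4, -10, 8).

(4, -10, 8)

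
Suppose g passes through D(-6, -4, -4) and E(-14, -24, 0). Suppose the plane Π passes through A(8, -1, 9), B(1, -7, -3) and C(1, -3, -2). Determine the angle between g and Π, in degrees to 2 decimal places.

31.78

A direction vector for g is E − D = (-8, -20, 4).
AB = (-7, -6, -12), AC = (-7, -2, -11); a normal to Π is AB × AC = (42, 7, -28).
Using A: Π has equation 42x + 7y - 28z = 77.
sin θ = |n·v| / (|n||v|) = |-588| / (√2597 · √480) = 0.52665.
θ ≈ 31.78°.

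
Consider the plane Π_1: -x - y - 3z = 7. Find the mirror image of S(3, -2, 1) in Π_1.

λ = (n·S − d)/|n|² = (-4 − 7)/11 = -1.
Reflection = S − 2λn = (3, -2, 1) − (-2)·(-1, -1, -3) = (1, -4, -5).

(1, -4, -5)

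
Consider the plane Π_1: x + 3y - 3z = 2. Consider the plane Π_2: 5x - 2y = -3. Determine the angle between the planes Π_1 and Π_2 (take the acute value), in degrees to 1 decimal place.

cos θ = |n₁·n₂| / (|n₁||n₂|) = |-1| / (√19 · √29).
θ = arccos(0.04260) ≈ 87.6°.

87.6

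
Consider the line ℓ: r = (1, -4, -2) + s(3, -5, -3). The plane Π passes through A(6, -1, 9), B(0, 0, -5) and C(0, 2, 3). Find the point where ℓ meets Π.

AB = (-6, 1, -14), AC = (-6, 3, -6); a normal to Π is AB × AC = (36, 48, -12).
Using A: Π has equation 36x + 48y - 12z = 60.
Substitute r = (1, -4, -2) + t(3, -5, -3) into the plane: -132 + (-96)t = 60, so t = -2.
Intersection: (1, -4, -2) + (-2)·(3, -5, -3) = (-5, 6, 4).

(-5, 6, 4)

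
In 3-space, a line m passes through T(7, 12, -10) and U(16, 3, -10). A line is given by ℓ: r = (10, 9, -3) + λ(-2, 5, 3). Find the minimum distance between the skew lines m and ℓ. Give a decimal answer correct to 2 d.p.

A direction vector for m is U − T = (9, -9, 0).
Common perpendicular direction n = (9, -9, 0) × (-2, 5, 3) = (-27, -27, 27).
With w = (10, 9, -3) − (7, 12, -10) = (3, -3, 7), w · n = 189.
Distance = |w · n| / |n| = |189| / √2187 ≈ 4.04.

4.04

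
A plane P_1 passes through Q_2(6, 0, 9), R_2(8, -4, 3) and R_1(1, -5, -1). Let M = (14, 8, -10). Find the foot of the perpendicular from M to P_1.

(11, -7, -1)

Q_2R_2 = (2, -4, -6), Q_2R_1 = (-5, -5, -10); a normal to P_1 is Q_2R_2 × Q_2R_1 = (10, 50, -30).
Using Q_2: P_1 has equation 10x + 50y - 30z = -210.
Foot = M − λn with λ = (n·M − d)/|n|² = (840 − (-210))/3500 = 3/10.
Foot = (14, 8, -10) − (3/10)·(10, 50, -30) = (11, -7, -1).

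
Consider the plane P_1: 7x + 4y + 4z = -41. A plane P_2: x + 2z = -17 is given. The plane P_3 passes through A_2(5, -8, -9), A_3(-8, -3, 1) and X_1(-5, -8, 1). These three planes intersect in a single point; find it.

A_2A_3 = (-13, 5, 10), A_2X_1 = (-10, 0, 10); a normal to P_3 is A_2A_3 × A_2X_1 = (50, 30, 50).
Using A_2: P_3 has equation 50x + 30y + 50z = -440.
Solving the 3×3 linear system 7x + 4y + 4z = -41, x + 2z = -17, 50x + 30y + 50z = -440 (e.g. by elimination or Cramer's rule, determinant = -100) gives (-3, 2, -7).

(-3, 2, -7)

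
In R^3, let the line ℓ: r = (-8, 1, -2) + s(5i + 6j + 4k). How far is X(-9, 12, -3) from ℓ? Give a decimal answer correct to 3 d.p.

Taking (-8, 1, -2) on ℓ with direction v = (5, 6, 4): w = X − (-8, 1, -2) = (-1, 11, -1), and w × v = (50, -1, -61).
Distance = |w × v| / |v| = √6222 / √77 ≈ 8.989.

8.989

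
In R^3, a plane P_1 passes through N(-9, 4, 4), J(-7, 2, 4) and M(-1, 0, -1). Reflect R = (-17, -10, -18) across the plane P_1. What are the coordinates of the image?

NJ = (2, -2, 0), NM = (8, -4, -5); a normal to P_1 is NJ × NM = (10, 10, 8).
Using N: P_1 has equation 10x + 10y + 8z = -18.
λ = (n·R − d)/|n|² = (-414 − (-18))/264 = -3/2.
Reflection = R − 2λn = (-17, -10, -18) − (-3)·(10, 10, 8) = (13, 20, 6).

(13, 20, 6)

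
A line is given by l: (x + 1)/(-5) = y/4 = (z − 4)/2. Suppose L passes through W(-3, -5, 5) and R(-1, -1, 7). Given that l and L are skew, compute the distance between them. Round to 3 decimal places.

3.130

l has direction (-5, 4, 2) through (-1, 0, 4).
A direction vector for L is R − W = (2, 4, 2).
Common perpendicular direction n = (-5, 4, 2) × (2, 4, 2) = (0, 14, -28).
With w = (-3, -5, 5) − (-1, 0, 4) = (-2, -5, 1), w · n = -98.
Distance = |w · n| / |n| = |-98| / √980 ≈ 3.130.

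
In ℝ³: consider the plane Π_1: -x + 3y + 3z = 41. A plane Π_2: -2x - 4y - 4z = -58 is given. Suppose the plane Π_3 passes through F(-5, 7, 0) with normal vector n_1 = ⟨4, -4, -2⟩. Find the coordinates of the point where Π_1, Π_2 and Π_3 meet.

Π_3: n_1·r = n_1·F gives 4x - 4y - 2z = -48.
Solving the 3×3 linear system -x + 3y + 3z = 41, -2x - 4y - 4z = -58, 4x - 4y - 2z = -48 (e.g. by elimination or Cramer's rule, determinant = 20) gives (1, 12, 2).

(1, 12, 2)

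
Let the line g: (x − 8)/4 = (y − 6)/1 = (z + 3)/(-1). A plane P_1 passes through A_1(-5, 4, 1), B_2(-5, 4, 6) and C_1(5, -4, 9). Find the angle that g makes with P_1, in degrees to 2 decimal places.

g has direction (4, 1, -1) through (8, 6, -3).
A_1B_2 = (0, 0, 5), A_1C_1 = (10, -8, 8); a normal to P_1 is A_1B_2 × A_1C_1 = (40, 50, 0).
Using A_1: P_1 has equation 40x + 50y = 0.
sin θ = |n·v| / (|n||v|) = |210| / (√4100 · √18) = 0.77302.
θ ≈ 50.63°.

50.63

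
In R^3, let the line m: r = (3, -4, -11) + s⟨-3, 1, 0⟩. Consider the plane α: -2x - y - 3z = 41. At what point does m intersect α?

(-3, -2, -11)

Substitute r = (3, -4, -11) + t(-3, 1, 0) into the plane: 31 + 5t = 41, so t = 2.
Intersection: (3, -4, -11) + 2·(-3, 1, 0) = (-3, -2, -11).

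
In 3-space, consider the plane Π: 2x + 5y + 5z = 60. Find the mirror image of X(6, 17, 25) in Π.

(-6, -13, -5)

λ = (n·X − d)/|n|² = (222 − 60)/54 = 3.
Reflection = X − 2λn = (6, 17, 25) − 6·(2, 5, 5) = (-6, -13, -5).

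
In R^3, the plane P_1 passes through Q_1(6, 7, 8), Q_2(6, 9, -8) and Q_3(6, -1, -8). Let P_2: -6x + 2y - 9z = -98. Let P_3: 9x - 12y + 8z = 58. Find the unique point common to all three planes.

Q_1Q_2 = (0, 2, -16), Q_1Q_3 = (0, -8, -16); a normal to P_1 is Q_1Q_2 × Q_1Q_3 = (-160, 0, 0).
Using Q_1: P_1 has equation -160x = -960.
Solving the 3×3 linear system -160x = -960, -6x + 2y - 9z = -98, 9x - 12y + 8z = 58 (e.g. by elimination or Cramer's rule, determinant = 14720) gives (6, 5, 8).

(6, 5, 8)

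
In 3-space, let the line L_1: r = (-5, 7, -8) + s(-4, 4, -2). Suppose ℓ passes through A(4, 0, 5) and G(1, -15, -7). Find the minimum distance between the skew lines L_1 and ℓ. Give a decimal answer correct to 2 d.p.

4.63

A direction vector for ℓ is G − A = (-3, -15, -12).
Common perpendicular direction n = (-4, 4, -2) × (-3, -15, -12) = (-78, -42, 72).
With w = (4, 0, 5) − (-5, 7, -8) = (9, -7, 13), w · n = 528.
Distance = |w · n| / |n| = |528| / √13032 ≈ 4.63.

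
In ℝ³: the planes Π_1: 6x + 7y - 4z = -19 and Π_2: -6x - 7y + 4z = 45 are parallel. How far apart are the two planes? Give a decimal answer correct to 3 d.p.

2.587

Rescale Π_2 by 1/(-1): 6x + 7y - 4z = -45. Then distance = |-19 − (-45)| / √101 ≈ 2.587.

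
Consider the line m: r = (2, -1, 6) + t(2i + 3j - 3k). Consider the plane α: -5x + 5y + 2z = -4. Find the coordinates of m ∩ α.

Substitute r = (2, -1, 6) + t(2, 3, -3) into the plane: -3 + (-1)t = -4, so t = 1.
Intersection: (2, -1, 6) + 1·(2, 3, -3) = (4, 2, 3).

(4, 2, 3)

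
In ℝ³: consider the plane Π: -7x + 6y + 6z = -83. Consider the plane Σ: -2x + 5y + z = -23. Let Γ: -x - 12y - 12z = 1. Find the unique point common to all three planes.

Solving the 3×3 linear system -7x + 6y + 6z = -83, -2x + 5y + z = -23, -x - 12y - 12z = 1 (e.g. by elimination or Cramer's rule, determinant = 360) gives (11, 0, -1).

(11, 0, -1)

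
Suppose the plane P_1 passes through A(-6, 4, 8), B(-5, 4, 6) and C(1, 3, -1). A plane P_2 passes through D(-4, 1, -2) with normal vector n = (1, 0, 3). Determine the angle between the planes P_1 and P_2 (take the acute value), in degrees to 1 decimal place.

AB = (1, 0, -2), AC = (7, -1, -9); a normal to P_1 is AB × AC = (-2, -5, -1).
Using A: P_1 has equation -2x - 5y - z = -16.
P_2: n·r = n·D gives x + 3z = -10.
cos θ = |n₁·n₂| / (|n₁||n₂|) = |-5| / (√30 · √10).
θ = arccos(0.28868) ≈ 73.2°.

73.2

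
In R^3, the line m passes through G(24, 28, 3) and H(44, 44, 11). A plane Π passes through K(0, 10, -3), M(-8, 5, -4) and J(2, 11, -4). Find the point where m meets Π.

(4, 12, -5)

A direction vector for m is H − G = (20, 16, 8).
KM = (-8, -5, -1), KJ = (2, 1, -1); a normal to Π is KM × KJ = (6, -10, 2).
Using K: Π has equation 6x - 10y + 2z = -106.
Substitute r = (24, 28, 3) + t(20, 16, 8) into the plane: -130 + (-24)t = -106, so t = -1.
Intersection: (24, 28, 3) + (-1)·(20, 16, 8) = (4, 12, -5).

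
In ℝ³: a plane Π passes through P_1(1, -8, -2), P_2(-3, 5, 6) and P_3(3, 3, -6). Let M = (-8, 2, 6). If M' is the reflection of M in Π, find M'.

P_1P_2 = (-4, 13, 8), P_1P_3 = (2, 11, -4); a normal to Π is P_1P_2 × P_1P_3 = (-140, 0, -70).
Using P_1: Π has equation -140x - 70z = 0.
λ = (n·M − d)/|n|² = (700 − 0)/24500 = 1/35.
Reflection = M − 2λn = (-8, 2, 6) − (2/35)·(-140, 0, -70) = (0, 2, 10).

(0, 2, 10)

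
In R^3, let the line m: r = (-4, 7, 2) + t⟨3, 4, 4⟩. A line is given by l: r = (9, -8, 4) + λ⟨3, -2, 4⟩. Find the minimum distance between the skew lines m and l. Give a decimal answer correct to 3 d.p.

Common perpendicular direction n = (3, 4, 4) × (3, -2, 4) = (24, 0, -18).
With w = (9, -8, 4) − (-4, 7, 2) = (13, -15, 2), w · n = 276.
Distance = |w · n| / |n| = |276| / √900 ≈ 9.200.

9.200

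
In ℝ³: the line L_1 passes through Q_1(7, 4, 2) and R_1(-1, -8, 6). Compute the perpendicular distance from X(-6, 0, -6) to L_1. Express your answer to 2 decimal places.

A direction vector for L_1 is R_1 − Q_1 = (-8, -12, 4).
Taking (7, 4, 2) on L_1 with direction v = (-8, -12, 4): w = X − (7, 4, 2) = (-13, -4, -8), and w × v = (-112, 116, 124).
Distance = |w × v| / |v| = √41376 / √224 ≈ 13.59.

13.59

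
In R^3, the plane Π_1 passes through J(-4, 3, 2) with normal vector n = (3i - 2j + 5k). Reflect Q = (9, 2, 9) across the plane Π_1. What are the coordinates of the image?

Π_1: n·r = n·J gives 3x - 2y + 5z = -8.
λ = (n·Q − d)/|n|² = (68 − (-8))/38 = 2.
Reflection = Q − 2λn = (9, 2, 9) − 4·(3, -2, 5) = (-3, 10, -11).

(-3, 10, -11)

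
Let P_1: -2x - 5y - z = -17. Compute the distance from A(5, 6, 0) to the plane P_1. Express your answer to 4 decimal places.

4.1992

n·A − d = (-2)·(5) + (-5)·(6) + (-1)·(0) − (-17) = -23; |n| = √30.
Distance = |-23| / √30 = 23/√30 ≈ 4.1992.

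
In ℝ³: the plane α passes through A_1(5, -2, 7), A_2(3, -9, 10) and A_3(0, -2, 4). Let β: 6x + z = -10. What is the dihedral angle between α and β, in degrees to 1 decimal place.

71.0

A_1A_2 = (-2, -7, 3), A_1A_3 = (-5, 0, -3); a normal to α is A_1A_2 × A_1A_3 = (21, -21, -35).
Using A_1: α has equation 21x - 21y - 35z = -98.
cos θ = |n₁·n₂| / (|n₁||n₂|) = |91| / (√2107 · √37).
θ = arccos(0.32592) ≈ 71.0°.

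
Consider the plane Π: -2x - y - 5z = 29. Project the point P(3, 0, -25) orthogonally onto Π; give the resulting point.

Foot = P − λn with λ = (n·P − d)/|n|² = (119 − 29)/30 = 3.
Foot = (3, 0, -25) − 3·(-2, -1, -5) = (9, 3, -10).

(9, 3, -10)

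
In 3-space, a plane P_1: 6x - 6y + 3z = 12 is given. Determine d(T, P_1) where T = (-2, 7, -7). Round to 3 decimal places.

9.667

n·T − d = (6)·(-2) + (-6)·(7) + (3)·(-7) − 12 = -87; |n| = √81.
Distance = |-87| / √81 = 87/√81 ≈ 9.667.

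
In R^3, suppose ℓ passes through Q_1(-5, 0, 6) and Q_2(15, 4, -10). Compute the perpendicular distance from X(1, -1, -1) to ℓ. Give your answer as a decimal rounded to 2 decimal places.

2.94

A direction vector for ℓ is Q_2 − Q_1 = (20, 4, -16).
Taking (-5, 0, 6) on ℓ with direction v = (20, 4, -16): w = X − (-5, 0, 6) = (6, -1, -7), and w × v = (44, -44, 44).
Distance = |w × v| / |v| = √5808 / √672 ≈ 2.94.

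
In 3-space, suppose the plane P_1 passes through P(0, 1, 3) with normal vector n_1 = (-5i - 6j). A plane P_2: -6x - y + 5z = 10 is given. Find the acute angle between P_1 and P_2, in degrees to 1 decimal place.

54.2

P_1: n_1·r = n_1·P gives -5x - 6y = -6.
cos θ = |n₁·n₂| / (|n₁||n₂|) = |36| / (√61 · √62).
θ = arccos(0.58539) ≈ 54.2°.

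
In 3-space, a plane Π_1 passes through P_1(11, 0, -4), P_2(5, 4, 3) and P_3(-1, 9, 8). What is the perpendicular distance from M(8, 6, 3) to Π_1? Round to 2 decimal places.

3.43

P_1P_2 = (-6, 4, 7), P_1P_3 = (-12, 9, 12); a normal to Π_1 is P_1P_2 × P_1P_3 = (-15, -12, -6).
Using P_1: Π_1 has equation -15x - 12y - 6z = -141.
n·M − d = (-15)·(8) + (-12)·(6) + (-6)·(3) − (-141) = -69; |n| = √405.
Distance = |-69| / √405 = 69/√405 ≈ 3.43.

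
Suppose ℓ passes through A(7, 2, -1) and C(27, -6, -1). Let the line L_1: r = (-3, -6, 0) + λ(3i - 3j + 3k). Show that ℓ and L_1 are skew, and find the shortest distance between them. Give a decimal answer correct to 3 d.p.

A direction vector for ℓ is C − A = (20, -8, 0).
Common perpendicular direction n = (20, -8, 0) × (3, -3, 3) = (-24, -60, -36).
With w = (-3, -6, 0) − (7, 2, -1) = (-10, -8, 1), w · n = 684.
Since n ≠ 0 the lines are not parallel, and w · n = 684 ≠ 0 so they do not intersect; hence they are skew.
Distance = |w · n| / |n| = |684| / √5472 ≈ 9.247.

9.247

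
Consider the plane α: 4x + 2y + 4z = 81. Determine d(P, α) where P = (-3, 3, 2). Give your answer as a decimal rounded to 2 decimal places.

n·P − d = (4)·(-3) + (2)·(3) + (4)·(2) − 81 = -79; |n| = √36.
Distance = |-79| / √36 = 79/√36 ≈ 13.17.

13.17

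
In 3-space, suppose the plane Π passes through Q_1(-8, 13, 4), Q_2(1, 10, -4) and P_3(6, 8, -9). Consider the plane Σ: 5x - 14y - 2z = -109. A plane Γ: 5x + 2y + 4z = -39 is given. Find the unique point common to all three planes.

(-5, 7, -7)

Q_1Q_2 = (9, -3, -8), Q_1P_3 = (14, -5, -13); a normal to Π is Q_1Q_2 × Q_1P_3 = (-1, 5, -3).
Using Q_1: Π has equation -x + 5y - 3z = 61.
Solving the 3×3 linear system -x + 5y - 3z = 61, 5x - 14y - 2z = -109, 5x + 2y + 4z = -39 (e.g. by elimination or Cramer's rule, determinant = -338) gives (-5, 7, -7).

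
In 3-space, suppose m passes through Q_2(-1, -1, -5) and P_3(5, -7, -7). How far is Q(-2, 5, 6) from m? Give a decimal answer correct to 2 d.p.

10.20

A direction vector for m is P_3 − Q_2 = (6, -6, -2).
Taking (-1, -1, -5) on m with direction v = (6, -6, -2): w = Q − (-1, -1, -5) = (-1, 6, 11), and w × v = (54, 64, -30).
Distance = |w × v| / |v| = √7912 / √76 ≈ 10.20.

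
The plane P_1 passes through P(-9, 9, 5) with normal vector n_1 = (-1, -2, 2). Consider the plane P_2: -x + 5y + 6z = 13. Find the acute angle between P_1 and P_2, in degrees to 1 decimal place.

82.7

P_1: n_1·r = n_1·P gives -x - 2y + 2z = 1.
cos θ = |n₁·n₂| / (|n₁||n₂|) = |3| / (√9 · √62).
θ = arccos(0.12700) ≈ 82.7°.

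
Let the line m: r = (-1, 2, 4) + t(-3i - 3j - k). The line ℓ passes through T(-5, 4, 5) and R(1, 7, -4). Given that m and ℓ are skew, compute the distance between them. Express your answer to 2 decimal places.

3.89

A direction vector for ℓ is R − T = (6, 3, -9).
Common perpendicular direction n = (-3, -3, -1) × (6, 3, -9) = (30, -33, 9).
With w = (-5, 4, 5) − (-1, 2, 4) = (-4, 2, 1), w · n = -177.
Distance = |w · n| / |n| = |-177| / √2070 ≈ 3.89.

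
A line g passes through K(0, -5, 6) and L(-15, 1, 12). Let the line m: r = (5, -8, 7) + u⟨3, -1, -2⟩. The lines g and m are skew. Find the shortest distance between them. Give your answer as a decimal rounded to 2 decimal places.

0.22

A direction vector for g is L − K = (-15, 6, 6).
Common perpendicular direction n = (-15, 6, 6) × (3, -1, -2) = (-6, -12, -3).
With w = (5, -8, 7) − (0, -5, 6) = (5, -3, 1), w · n = 3.
Distance = |w · n| / |n| = |3| / √189 ≈ 0.22.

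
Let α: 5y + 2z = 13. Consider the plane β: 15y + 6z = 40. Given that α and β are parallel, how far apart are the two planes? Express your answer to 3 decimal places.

0.062

Rescale β by 1/3: 5y + 2z = 40/3. Then distance = |13 − (40/3)| / √29 ≈ 0.062.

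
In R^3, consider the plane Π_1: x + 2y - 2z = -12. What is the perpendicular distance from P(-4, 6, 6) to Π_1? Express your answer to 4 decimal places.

n·P − d = (1)·(-4) + (2)·(6) + (-2)·(6) − (-12) = 8; |n| = √9.
Distance = |8| / √9 = 8/√9 ≈ 2.6667.

2.6667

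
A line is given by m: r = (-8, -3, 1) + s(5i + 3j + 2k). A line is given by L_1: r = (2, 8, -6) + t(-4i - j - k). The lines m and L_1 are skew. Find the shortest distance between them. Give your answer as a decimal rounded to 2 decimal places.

11.98

Common perpendicular direction n = (5, 3, 2) × (-4, -1, -1) = (-1, -3, 7).
With w = (2, 8, -6) − (-8, -3, 1) = (10, 11, -7), w · n = -92.
Distance = |w · n| / |n| = |-92| / √59 ≈ 11.98.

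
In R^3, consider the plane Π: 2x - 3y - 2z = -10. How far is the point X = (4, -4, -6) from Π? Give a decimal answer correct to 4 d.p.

10.1865

n·X − d = (2)·(4) + (-3)·(-4) + (-2)·(-6) − (-10) = 42; |n| = √17.
Distance = |42| / √17 = 42/√17 ≈ 10.1865.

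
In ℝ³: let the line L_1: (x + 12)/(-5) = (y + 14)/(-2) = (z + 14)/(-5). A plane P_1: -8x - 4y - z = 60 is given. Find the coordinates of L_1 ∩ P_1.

(-2, -10, -4)

L_1 has direction (-5, -2, -5) through (-12, -14, -14).
Substitute r = (-12, -14, -14) + t(-5, -2, -5) into the plane: 166 + 53t = 60, so t = -2.
Intersection: (-12, -14, -14) + (-2)·(-5, -2, -5) = (-2, -10, -4).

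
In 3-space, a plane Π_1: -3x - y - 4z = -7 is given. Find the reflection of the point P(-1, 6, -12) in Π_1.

(11, 10, 4)

λ = (n·P − d)/|n|² = (45 − (-7))/26 = 2.
Reflection = P − 2λn = (-1, 6, -12) − 4·(-3, -1, -4) = (11, 10, 4).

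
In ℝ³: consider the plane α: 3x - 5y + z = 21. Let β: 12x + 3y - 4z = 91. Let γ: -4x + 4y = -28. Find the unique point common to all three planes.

Solving the 3×3 linear system 3x - 5y + z = 21, 12x + 3y - 4z = 91, -4x + 4y = -28 (e.g. by elimination or Cramer's rule, determinant = 28) gives (8, 1, 2).

(8, 1, 2)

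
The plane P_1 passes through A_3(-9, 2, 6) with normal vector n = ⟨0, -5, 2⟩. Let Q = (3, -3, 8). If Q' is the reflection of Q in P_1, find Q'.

(3, 7, 4)

P_1: n·r = n·A_3 gives -5y + 2z = 2.
λ = (n·Q − d)/|n|² = (31 − 2)/29 = 1.
Reflection = Q − 2λn = (3, -3, 8) − 2·(0, -5, 2) = (3, 7, 4).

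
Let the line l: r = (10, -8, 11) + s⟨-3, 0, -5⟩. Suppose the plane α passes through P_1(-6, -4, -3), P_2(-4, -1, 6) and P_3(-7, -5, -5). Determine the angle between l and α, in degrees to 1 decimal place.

23.9

P_1P_2 = (2, 3, 9), P_1P_3 = (-1, -1, -2); a normal to α is P_1P_2 × P_1P_3 = (3, -5, 1).
Using P_1: α has equation 3x - 5y + z = -1.
sin θ = |n·v| / (|n||v|) = |-14| / (√35 · √34) = 0.40584.
θ ≈ 23.9°.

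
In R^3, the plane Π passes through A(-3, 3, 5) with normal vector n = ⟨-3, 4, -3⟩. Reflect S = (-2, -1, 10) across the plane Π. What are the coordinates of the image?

Π: n·r = n·A gives -3x + 4y - 3z = 6.
λ = (n·S − d)/|n|² = (-28 − 6)/34 = -1.
Reflection = S − 2λn = (-2, -1, 10) − (-2)·(-3, 4, -3) = (-8, 7, 4).

(-8, 7, 4)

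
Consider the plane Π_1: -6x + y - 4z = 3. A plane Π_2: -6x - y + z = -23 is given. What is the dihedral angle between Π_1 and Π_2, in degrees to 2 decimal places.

46.31

cos θ = |n₁·n₂| / (|n₁||n₂|) = |31| / (√53 · √38).
θ = arccos(0.69077) ≈ 46.31°.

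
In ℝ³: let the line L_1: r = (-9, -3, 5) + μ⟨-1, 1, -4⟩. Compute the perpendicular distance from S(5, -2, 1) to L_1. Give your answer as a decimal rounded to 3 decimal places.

Taking (-9, -3, 5) on L_1 with direction v = (-1, 1, -4): w = S − (-9, -3, 5) = (14, 1, -4), and w × v = (0, 60, 15).
Distance = |w × v| / |v| = √3825 / √18 ≈ 14.577.

14.577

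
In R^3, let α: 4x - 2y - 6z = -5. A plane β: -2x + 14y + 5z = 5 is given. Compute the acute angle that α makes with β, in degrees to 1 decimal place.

cos θ = |n₁·n₂| / (|n₁||n₂|) = |-66| / (√56 · √225).
θ = arccos(0.58797) ≈ 54.0°.

54.0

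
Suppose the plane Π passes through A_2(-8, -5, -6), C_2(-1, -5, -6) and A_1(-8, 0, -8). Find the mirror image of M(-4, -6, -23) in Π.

A_2C_2 = (7, 0, 0), A_2A_1 = (0, 5, -2); a normal to Π is A_2C_2 × A_2A_1 = (0, 14, 35).
Using A_2: Π has equation 14y + 35z = -280.
λ = (n·M − d)/|n|² = (-889 − (-280))/1421 = -3/7.
Reflection = M − 2λn = (-4, -6, -23) − (-6/7)·(0, 14, 35) = (-4, 6, 7).

(-4, 6, 7)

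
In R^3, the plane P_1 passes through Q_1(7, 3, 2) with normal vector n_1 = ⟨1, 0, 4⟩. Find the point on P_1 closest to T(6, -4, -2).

P_1: n_1·r = n_1·Q_1 gives x + 4z = 15.
Foot = T − λn with λ = (n·T − d)/|n|² = (-2 − 15)/17 = -1.
Foot = (6, -4, -2) − (-1)·(1, 0, 4) = (7, -4, 2).

(7, -4, 2)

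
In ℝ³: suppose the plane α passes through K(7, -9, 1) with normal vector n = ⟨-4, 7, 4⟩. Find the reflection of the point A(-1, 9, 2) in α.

α: n·r = n·K gives -4x + 7y + 4z = -87.
λ = (n·A − d)/|n|² = (75 − (-87))/81 = 2.
Reflection = A − 2λn = (-1, 9, 2) − 4·(-4, 7, 4) = (15, -19, -14).

(15, -19, -14)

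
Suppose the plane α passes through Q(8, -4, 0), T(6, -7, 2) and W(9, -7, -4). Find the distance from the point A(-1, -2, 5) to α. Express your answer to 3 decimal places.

QT = (-2, -3, 2), QW = (1, -3, -4); a normal to α is QT × QW = (18, -6, 9).
Using Q: α has equation 18x - 6y + 9z = 168.
n·A − d = (18)·(-1) + (-6)·(-2) + (9)·(5) − 168 = -129; |n| = √441.
Distance = |-129| / √441 = 129/√441 ≈ 6.143.

6.143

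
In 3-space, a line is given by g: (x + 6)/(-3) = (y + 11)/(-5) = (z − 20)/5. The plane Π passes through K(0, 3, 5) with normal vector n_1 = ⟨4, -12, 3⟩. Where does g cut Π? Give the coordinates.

g has direction (-3, -5, 5) through (-6, -11, 20).
Π: n_1·r = n_1·K gives 4x - 12y + 3z = -21.
Substitute r = (-6, -11, 20) + t(-3, -5, 5) into the plane: 168 + 63t = -21, so t = -3.
Intersection: (-6, -11, 20) + (-3)·(-3, -5, 5) = (3, 4, 5).

(3, 4, 5)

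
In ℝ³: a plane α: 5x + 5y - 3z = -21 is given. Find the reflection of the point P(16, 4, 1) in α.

(-4, -16, 13)

λ = (n·P − d)/|n|² = (97 − (-21))/59 = 2.
Reflection = P − 2λn = (16, 4, 1) − 4·(5, 5, -3) = (-4, -16, 13).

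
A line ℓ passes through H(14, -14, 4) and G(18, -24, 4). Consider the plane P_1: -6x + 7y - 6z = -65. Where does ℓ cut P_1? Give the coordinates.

(8, 1, 4)

A direction vector for ℓ is G − H = (4, -10, 0).
Substitute r = (14, -14, 4) + t(4, -10, 0) into the plane: -206 + (-94)t = -65, so t = -3/2.
Intersection: (14, -14, 4) + (-3/2)·(4, -10, 0) = (8, 1, 4).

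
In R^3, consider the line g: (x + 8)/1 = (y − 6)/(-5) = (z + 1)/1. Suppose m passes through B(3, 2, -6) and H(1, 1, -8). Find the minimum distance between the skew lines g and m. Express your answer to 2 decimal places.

g has direction (1, -5, 1) through (-8, 6, -1).
A direction vector for m is H − B = (-2, -1, -2).
Common perpendicular direction n = (1, -5, 1) × (-2, -1, -2) = (11, 0, -11).
With w = (3, 2, -6) − (-8, 6, -1) = (11, -4, -5), w · n = 176.
Distance = |w · n| / |n| = |176| / √242 ≈ 11.31.

11.31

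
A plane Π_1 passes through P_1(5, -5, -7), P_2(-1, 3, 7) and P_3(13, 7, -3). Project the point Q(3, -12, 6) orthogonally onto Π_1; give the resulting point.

(-3, -6, 0)

P_1P_2 = (-6, 8, 14), P_1P_3 = (8, 12, 4); a normal to Π_1 is P_1P_2 × P_1P_3 = (-136, 136, -136).
Using P_1: Π_1 has equation -136x + 136y - 136z = -408.
Foot = Q − λn with λ = (n·Q − d)/|n|² = (-2856 − (-408))/55488 = -3/68.
Foot = (3, -12, 6) − (-3/68)·(-136, 136, -136) = (-3, -6, 0).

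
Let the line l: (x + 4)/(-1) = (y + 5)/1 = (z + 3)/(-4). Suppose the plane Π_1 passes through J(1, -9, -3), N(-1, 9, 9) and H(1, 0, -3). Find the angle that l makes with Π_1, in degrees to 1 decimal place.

22.8

l has direction (-1, 1, -4) through (-4, -5, -3).
JN = (-2, 18, 12), JH = (0, 9, 0); a normal to Π_1 is JN × JH = (-108, 0, -18).
Using J: Π_1 has equation -108x - 18z = -54.
sin θ = |n·v| / (|n||v|) = |180| / (√11988 · √18) = 0.38749.
θ ≈ 22.8°.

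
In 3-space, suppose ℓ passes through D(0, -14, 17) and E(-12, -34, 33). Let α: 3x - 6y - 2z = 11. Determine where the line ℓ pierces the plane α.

(9, 1, 5)

A direction vector for ℓ is E − D = (-12, -20, 16).
Substitute r = (0, -14, 17) + t(-12, -20, 16) into the plane: 50 + 52t = 11, so t = -3/4.
Intersection: (0, -14, 17) + (-3/4)·(-12, -20, 16) = (9, 1, 5).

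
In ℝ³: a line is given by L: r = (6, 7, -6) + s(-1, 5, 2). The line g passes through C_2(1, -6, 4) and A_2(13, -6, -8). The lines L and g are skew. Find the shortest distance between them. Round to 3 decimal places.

5.321

A direction vector for g is A_2 − C_2 = (12, 0, -12).
Common perpendicular direction n = (-1, 5, 2) × (12, 0, -12) = (-60, 12, -60).
With w = (1, -6, 4) − (6, 7, -6) = (-5, -13, 10), w · n = -456.
Distance = |w · n| / |n| = |-456| / √7344 ≈ 5.321.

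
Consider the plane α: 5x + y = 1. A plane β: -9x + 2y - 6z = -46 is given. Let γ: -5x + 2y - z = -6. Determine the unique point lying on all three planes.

(0, 1, 8)

Solving the 3×3 linear system 5x + y = 1, -9x + 2y - 6z = -46, -5x + 2y - z = -6 (e.g. by elimination or Cramer's rule, determinant = 71) gives (0, 1, 8).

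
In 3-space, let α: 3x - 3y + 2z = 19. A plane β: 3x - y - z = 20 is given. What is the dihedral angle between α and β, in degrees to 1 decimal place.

50.0

cos θ = |n₁·n₂| / (|n₁||n₂|) = |10| / (√22 · √11).
θ = arccos(0.64282) ≈ 50.0°.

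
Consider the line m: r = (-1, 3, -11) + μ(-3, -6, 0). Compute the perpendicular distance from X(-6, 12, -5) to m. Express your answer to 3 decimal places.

Taking (-1, 3, -11) on m with direction v = (-3, -6, 0): w = X − (-1, 3, -11) = (-5, 9, 6), and w × v = (36, -18, 57).
Distance = |w × v| / |v| = √4869 / √45 ≈ 10.402.

10.402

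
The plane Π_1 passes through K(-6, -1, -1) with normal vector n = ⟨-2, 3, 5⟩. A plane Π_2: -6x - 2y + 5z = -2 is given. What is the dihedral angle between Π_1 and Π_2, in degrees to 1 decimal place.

Π_1: n·r = n·K gives -2x + 3y + 5z = 4.
cos θ = |n₁·n₂| / (|n₁||n₂|) = |31| / (√38 · √65).
θ = arccos(0.62375) ≈ 51.4°.

51.4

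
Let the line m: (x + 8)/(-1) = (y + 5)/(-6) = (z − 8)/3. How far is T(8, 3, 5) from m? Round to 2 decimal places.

14.60

m has direction (-1, -6, 3) through (-8, -5, 8).
Taking (-8, -5, 8) on m with direction v = (-1, -6, 3): w = T − (-8, -5, 8) = (16, 8, -3), and w × v = (6, -45, -88).
Distance = |w × v| / |v| = √9805 / √46 ≈ 14.60.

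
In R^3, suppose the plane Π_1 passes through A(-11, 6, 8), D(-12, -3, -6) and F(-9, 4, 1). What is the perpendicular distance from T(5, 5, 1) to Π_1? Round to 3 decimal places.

8.523

AD = (-1, -9, -14), AF = (2, -2, -7); a normal to Π_1 is AD × AF = (35, -35, 20).
Using A: Π_1 has equation 35x - 35y + 20z = -435.
n·T − d = (35)·(5) + (-35)·(5) + (20)·(1) − (-435) = 455; |n| = √2850.
Distance = |455| / √2850 = 455/√2850 ≈ 8.523.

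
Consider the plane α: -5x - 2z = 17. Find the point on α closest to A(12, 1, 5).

Foot = A − λn with λ = (n·A − d)/|n|² = (-70 − 17)/29 = -3.
Foot = (12, 1, 5) − (-3)·(-5, 0, -2) = (-3, 1, -1).

(-3, 1, -1)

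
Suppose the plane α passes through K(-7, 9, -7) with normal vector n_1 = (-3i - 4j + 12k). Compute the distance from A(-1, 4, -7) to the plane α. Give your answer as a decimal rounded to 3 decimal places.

0.154

α: n_1·r = n_1·K gives -3x - 4y + 12z = -99.
n·A − d = (-3)·(-1) + (-4)·(4) + (12)·(-7) − (-99) = 2; |n| = √169.
Distance = |2| / √169 = 2/√169 ≈ 0.154.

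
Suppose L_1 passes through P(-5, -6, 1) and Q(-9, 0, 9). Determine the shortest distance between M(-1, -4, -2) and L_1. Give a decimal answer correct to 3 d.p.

4.716

A direction vector for L_1 is Q − P = (-4, 6, 8).
Taking (-5, -6, 1) on L_1 with direction v = (-4, 6, 8): w = M − (-5, -6, 1) = (4, 2, -3), and w × v = (34, -20, 32).
Distance = |w × v| / |v| = √2580 / √116 ≈ 4.716.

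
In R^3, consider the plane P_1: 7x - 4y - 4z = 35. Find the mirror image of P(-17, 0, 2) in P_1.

λ = (n·P − d)/|n|² = (-127 − 35)/81 = -2.
Reflection = P − 2λn = (-17, 0, 2) − (-4)·(7, -4, -4) = (11, -16, -14).

(11, -16, -14)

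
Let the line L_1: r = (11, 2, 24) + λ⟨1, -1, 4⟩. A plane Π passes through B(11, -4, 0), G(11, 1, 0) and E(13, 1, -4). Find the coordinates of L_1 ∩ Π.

BG = (0, 5, 0), BE = (2, 5, -4); a normal to Π is BG × BE = (-20, 0, -10).
Using B: Π has equation -20x - 10z = -220.
Substitute r = (11, 2, 24) + t(1, -1, 4) into the plane: -460 + (-60)t = -220, so t = -4.
Intersection: (11, 2, 24) + (-4)·(1, -1, 4) = (7, 6, 8).

(7, 6, 8)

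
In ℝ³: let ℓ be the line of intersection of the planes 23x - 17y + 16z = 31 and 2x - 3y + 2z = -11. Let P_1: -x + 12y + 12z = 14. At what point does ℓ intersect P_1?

Direction of ℓ: (23, -17, 16) × (2, -3, 2) = (14, -14, -35).
A point on ℓ: solving the two plane equations with x = 4 gives (4, 13, 10).
Substitute r = (4, 13, 10) + t(14, -14, -35) into the plane: 272 + (-602)t = 14, so t = 3/7.
Intersection: (4, 13, 10) + (3/7)·(14, -14, -35) = (10, 7, -5).

(10, 7, -5)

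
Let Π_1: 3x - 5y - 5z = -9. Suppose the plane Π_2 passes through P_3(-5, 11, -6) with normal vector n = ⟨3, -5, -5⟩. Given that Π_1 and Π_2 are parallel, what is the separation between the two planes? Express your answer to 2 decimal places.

Π_2: n·r = n·P_3 gives 3x - 5y - 5z = -40.
Same normal n = (3, -5, -5) with |n| = √59; distance = |-9 − (-40)| / |n| = 31/√59 ≈ 4.04.

4.04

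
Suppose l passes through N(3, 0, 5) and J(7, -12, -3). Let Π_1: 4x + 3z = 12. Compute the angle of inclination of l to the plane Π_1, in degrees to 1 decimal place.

6.1

A direction vector for l is J − N = (4, -12, -8).
sin θ = |n·v| / (|n||v|) = |-8| / (√25 · √224) = 0.10690.
θ ≈ 6.1°.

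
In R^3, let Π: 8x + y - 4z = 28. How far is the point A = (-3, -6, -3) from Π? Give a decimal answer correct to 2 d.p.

5.11

n·A − d = (8)·(-3) + (1)·(-6) + (-4)·(-3) − 28 = -46; |n| = √81.
Distance = |-46| / √81 = 46/√81 ≈ 5.11.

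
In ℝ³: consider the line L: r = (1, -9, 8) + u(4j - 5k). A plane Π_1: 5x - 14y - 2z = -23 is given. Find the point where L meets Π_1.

Substitute r = (1, -9, 8) + t(0, 4, -5) into the plane: 115 + (-46)t = -23, so t = 3.
Intersection: (1, -9, 8) + 3·(0, 4, -5) = (1, 3, -7).

(1, 3, -7)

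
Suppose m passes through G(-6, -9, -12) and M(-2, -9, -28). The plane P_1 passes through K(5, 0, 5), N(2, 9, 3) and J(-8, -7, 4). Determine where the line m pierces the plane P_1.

(-10, -9, 4)

A direction vector for m is M − G = (4, 0, -16).
KN = (-3, 9, -2), KJ = (-13, -7, -1); a normal to P_1 is KN × KJ = (-23, 23, 138).
Using K: P_1 has equation -23x + 23y + 138z = 575.
Substitute r = (-6, -9, -12) + t(4, 0, -16) into the plane: -1725 + (-2300)t = 575, so t = -1.
Intersection: (-6, -9, -12) + (-1)·(4, 0, -16) = (-10, -9, 4).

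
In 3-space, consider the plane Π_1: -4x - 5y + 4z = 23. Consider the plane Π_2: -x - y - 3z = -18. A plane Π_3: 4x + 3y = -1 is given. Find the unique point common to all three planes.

(-1, 1, 6)

Solving the 3×3 linear system -4x - 5y + 4z = 23, -x - y - 3z = -18, 4x + 3y = -1 (e.g. by elimination or Cramer's rule, determinant = 28) gives (-1, 1, 6).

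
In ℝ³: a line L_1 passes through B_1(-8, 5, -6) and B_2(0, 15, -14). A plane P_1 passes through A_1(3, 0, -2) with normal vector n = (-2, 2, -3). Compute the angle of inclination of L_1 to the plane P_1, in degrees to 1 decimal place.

A direction vector for L_1 is B_2 − B_1 = (8, 10, -8).
P_1: n·r = n·A_1 gives -2x + 2y - 3z = 0.
sin θ = |n·v| / (|n||v|) = |28| / (√17 · √228) = 0.44974.
θ ≈ 26.7°.

26.7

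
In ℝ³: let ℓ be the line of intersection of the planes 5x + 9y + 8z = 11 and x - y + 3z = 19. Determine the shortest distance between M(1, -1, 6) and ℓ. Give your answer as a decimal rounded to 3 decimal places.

2.714

Direction of ℓ: (5, 9, 8) × (1, -1, 3) = (35, -7, -14).
A point on ℓ: solving the two plane equations with x = 3 gives (3, -4, 4).
Taking (3, -4, 4) on ℓ with direction v = (35, -7, -14): w = M − (3, -4, 4) = (-2, 3, 2), and w × v = (-28, 42, -91).
Distance = |w × v| / |v| = √10829 / √1470 ≈ 2.714.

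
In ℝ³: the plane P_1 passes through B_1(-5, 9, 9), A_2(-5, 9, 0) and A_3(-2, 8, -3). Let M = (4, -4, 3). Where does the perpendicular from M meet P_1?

(7, 5, 3)

B_1A_2 = (0, 0, -9), B_1A_3 = (3, -1, -12); a normal to P_1 is B_1A_2 × B_1A_3 = (-9, -27, 0).
Using B_1: P_1 has equation -9x - 27y = -198.
Foot = M − λn with λ = (n·M − d)/|n|² = (72 − (-198))/810 = 1/3.
Foot = (4, -4, 3) − (1/3)·(-9, -27, 0) = (7, 5, 3).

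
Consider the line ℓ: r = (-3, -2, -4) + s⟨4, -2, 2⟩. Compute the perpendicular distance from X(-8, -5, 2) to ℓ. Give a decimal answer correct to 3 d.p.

Taking (-3, -2, -4) on ℓ with direction v = (4, -2, 2): w = X − (-3, -2, -4) = (-5, -3, 6), and w × v = (6, 34, 22).
Distance = |w × v| / |v| = √1676 / √24 ≈ 8.357.

8.357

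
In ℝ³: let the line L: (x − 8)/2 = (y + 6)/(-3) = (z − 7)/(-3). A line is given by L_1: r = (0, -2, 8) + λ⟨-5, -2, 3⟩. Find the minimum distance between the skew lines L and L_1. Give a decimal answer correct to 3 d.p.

L has direction (2, -3, -3) through (8, -6, 7).
Common perpendicular direction n = (2, -3, -3) × (-5, -2, 3) = (-15, 9, -19).
With w = (0, -2, 8) − (8, -6, 7) = (-8, 4, 1), w · n = 137.
Distance = |w · n| / |n| = |137| / √667 ≈ 5.305.

5.305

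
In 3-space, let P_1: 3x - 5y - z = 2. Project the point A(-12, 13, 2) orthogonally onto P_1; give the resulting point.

(-3, -2, -1)

Foot = A − λn with λ = (n·A − d)/|n|² = (-103 − 2)/35 = -3.
Foot = (-12, 13, 2) − (-3)·(3, -5, -1) = (-3, -2, -1).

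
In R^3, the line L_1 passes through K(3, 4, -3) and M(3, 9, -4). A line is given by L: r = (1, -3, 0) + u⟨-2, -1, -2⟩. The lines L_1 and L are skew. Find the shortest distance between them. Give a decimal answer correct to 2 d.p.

2.53

A direction vector for L_1 is M − K = (0, 5, -1).
Common perpendicular direction n = (0, 5, -1) × (-2, -1, -2) = (-11, 2, 10).
With w = (1, -3, 0) − (3, 4, -3) = (-2, -7, 3), w · n = 38.
Distance = |w · n| / |n| = |38| / √225 ≈ 2.53.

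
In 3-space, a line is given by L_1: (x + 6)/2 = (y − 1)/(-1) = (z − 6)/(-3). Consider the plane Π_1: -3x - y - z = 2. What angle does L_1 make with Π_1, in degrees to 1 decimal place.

9.3

L_1 has direction (2, -1, -3) through (-6, 1, 6).
sin θ = |n·v| / (|n||v|) = |-2| / (√11 · √14) = 0.16116.
θ ≈ 9.3°.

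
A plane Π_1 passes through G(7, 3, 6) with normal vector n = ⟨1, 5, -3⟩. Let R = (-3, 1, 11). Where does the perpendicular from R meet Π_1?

(-2, 6, 8)

Π_1: n·r = n·G gives x + 5y - 3z = 4.
Foot = R − λn with λ = (n·R − d)/|n|² = (-31 − 4)/35 = -1.
Foot = (-3, 1, 11) − (-1)·(1, 5, -3) = (-2, 6, 8).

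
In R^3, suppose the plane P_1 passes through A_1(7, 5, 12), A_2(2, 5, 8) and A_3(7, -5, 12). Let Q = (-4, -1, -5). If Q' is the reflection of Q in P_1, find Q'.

(-12, -1, 5)

A_1A_2 = (-5, 0, -4), A_1A_3 = (0, -10, 0); a normal to P_1 is A_1A_2 × A_1A_3 = (-40, 0, 50).
Using A_1: P_1 has equation -40x + 50z = 320.
λ = (n·Q − d)/|n|² = (-90 − 320)/4100 = -1/10.
Reflection = Q − 2λn = (-4, -1, -5) − (-1/5)·(-40, 0, 50) = (-12, -1, 5).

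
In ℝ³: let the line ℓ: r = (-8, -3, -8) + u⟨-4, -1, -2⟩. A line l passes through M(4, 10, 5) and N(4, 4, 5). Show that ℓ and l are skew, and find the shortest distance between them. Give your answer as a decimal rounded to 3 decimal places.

A direction vector for l is N − M = (0, -6, 0).
Common perpendicular direction n = (-4, -1, -2) × (0, -6, 0) = (-12, 0, 24).
With w = (4, 10, 5) − (-8, -3, -8) = (12, 13, 13), w · n = 168.
Since n ≠ 0 the lines are not parallel, and w · n = 168 ≠ 0 so they do not intersect; hence they are skew.
Distance = |w · n| / |n| = |168| / √720 ≈ 6.261.

6.261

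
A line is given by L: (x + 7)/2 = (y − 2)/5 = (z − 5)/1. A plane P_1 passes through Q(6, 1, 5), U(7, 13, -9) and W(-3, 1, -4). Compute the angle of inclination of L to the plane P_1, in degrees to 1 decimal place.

30.5

L has direction (2, 5, 1) through (-7, 2, 5).
QU = (1, 12, -14), QW = (-9, 0, -9); a normal to P_1 is QU × QW = (-108, 135, 108).
Using Q: P_1 has equation -108x + 135y + 108z = 27.
sin θ = |n·v| / (|n||v|) = |567| / (√41553 · √30) = 0.50783.
θ ≈ 30.5°.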